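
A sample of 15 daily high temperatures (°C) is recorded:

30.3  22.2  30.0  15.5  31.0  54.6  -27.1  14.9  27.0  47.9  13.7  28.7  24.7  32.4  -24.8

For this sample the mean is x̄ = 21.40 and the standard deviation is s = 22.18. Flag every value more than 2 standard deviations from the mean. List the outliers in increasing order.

-27.1, -24.8

Cutoffs at x̄ ± 2s: 21.40 ± 2·22.18 = [-22.96, 65.76].
-27.1: z = -2.19, |z| > 2 → outlier.
-24.8: z = -2.08, |z| > 2 → outlier.
Every other value lies within [-22.96, 65.76].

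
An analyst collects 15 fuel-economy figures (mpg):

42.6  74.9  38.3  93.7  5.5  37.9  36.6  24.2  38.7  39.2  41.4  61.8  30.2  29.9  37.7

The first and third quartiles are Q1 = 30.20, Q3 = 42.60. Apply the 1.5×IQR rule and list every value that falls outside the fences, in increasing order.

5.5, 61.8, 74.9, 93.7

IQR = Q3 − Q1 = 42.60 − 30.20 = 12.40.
Lower fence = Q1 − 1.5·IQR = 30.20 − 18.60 = 11.60.
Upper fence = Q3 + 1.5·IQR = 42.60 + 18.60 = 61.20.
5.5 < 11.60 → outlier.
61.8 > 61.20 → outlier.
74.9 > 61.20 → outlier.
93.7 > 61.20 → outlier.
All remaining values lie within [11.60, 61.20].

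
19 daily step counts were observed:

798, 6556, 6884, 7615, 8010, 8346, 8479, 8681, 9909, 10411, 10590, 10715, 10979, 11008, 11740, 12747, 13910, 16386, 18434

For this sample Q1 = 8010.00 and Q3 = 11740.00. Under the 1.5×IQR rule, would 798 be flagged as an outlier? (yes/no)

yes

IQR = Q3 − Q1 = 11740.00 − 8010.00 = 3730.00.
Lower fence = Q1 − 1.5·IQR = 8010.00 − 5595.00 = 2415.00.
Upper fence = Q3 + 1.5·IQR = 11740.00 + 5595.00 = 17335.00.
798 lies below the lower fence.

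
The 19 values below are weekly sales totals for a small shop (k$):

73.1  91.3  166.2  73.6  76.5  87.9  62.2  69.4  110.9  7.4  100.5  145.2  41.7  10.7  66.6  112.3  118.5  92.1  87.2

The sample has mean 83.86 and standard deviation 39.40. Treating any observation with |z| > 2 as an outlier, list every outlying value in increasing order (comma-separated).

166.2

Cutoffs at x̄ ± 2s: 83.86 ± 2·39.40 = [5.06, 162.66].
166.2: z = 2.09, |z| > 2 → outlier.
Every other value lies within [5.06, 162.66].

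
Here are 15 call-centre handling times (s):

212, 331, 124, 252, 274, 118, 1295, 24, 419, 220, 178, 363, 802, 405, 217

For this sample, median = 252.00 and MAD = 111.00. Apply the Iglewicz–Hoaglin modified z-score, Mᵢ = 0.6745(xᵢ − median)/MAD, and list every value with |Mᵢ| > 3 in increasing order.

802, 1295

|Mᵢ| > 3 ⇔ |xᵢ − 252.00| > 3·111.00/0.6745 = 493.70.
So outliers lie outside [-241.70, 745.70].
802: M = 3.34 → outlier.
1295: M = 6.34 → outlier.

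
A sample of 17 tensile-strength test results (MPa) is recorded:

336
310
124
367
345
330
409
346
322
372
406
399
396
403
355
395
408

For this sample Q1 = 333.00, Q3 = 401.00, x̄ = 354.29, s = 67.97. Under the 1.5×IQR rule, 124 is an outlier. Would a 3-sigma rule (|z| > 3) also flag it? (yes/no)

yes

z = (124 − 354.29) / 67.97 = -3.39.
|z| = 3.39 > 3.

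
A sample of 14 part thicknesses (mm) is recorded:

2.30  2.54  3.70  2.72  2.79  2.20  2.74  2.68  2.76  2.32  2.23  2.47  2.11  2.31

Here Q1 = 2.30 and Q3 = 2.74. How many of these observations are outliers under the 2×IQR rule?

1

IQR = 0.44; fences at 2.30 − 0.88 = 1.42 and 2.74 + 0.88 = 3.62.
Outside the cutoffs: 3.70.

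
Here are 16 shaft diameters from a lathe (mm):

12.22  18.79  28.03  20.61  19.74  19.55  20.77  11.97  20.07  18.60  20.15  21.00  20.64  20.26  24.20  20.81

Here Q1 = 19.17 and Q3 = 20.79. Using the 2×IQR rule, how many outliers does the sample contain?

4

IQR = 1.62; fences at 19.17 − 3.24 = 15.93 and 20.79 + 3.24 = 24.03.
Outside the cutoffs: 11.97, 12.22, 24.20, 28.03.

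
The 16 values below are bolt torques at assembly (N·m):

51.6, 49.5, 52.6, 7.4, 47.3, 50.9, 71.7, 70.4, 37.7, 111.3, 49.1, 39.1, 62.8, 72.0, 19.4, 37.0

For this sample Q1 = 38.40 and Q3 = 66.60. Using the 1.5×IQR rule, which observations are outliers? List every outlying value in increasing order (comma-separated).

IQR = Q3 − Q1 = 66.60 − 38.40 = 28.20.
Lower fence = Q1 − 1.5·IQR = 38.40 − 42.30 = -3.90.
Upper fence = Q3 + 1.5·IQR = 66.60 + 42.30 = 108.90.
111.3 > 108.90 → outlier.
All remaining values lie within [-3.90, 108.90].

111.3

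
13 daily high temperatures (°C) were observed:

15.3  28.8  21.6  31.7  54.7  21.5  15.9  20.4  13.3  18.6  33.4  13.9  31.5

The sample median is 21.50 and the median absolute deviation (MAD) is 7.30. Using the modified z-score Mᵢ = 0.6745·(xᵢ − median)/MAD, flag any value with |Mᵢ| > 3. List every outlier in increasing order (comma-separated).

54.7

|Mᵢ| > 3 ⇔ |xᵢ − 21.50| > 3·7.30/0.6745 = 32.47.
So outliers lie outside [-10.97, 53.97].
54.7: M = 3.07 → outlier.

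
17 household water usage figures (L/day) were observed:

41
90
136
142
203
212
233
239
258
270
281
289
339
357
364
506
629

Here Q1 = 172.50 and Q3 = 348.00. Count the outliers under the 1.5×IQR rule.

IQR = 175.50; fences at 172.50 − 263.25 = -90.75 and 348.00 + 263.25 = 611.25.
Outside the cutoffs: 629.

1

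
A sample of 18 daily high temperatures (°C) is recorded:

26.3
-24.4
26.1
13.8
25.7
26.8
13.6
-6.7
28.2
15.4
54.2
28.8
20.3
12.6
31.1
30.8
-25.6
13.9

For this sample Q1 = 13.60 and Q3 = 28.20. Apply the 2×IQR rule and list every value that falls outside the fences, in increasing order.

IQR = Q3 − Q1 = 28.20 − 13.60 = 14.60.
Lower fence = Q1 − 2·IQR = 13.60 − 29.20 = -15.60.
Upper fence = Q3 + 2·IQR = 28.20 + 29.20 = 57.40.
-25.6 < -15.60 → outlier.
-24.4 < -15.60 → outlier.
All remaining values lie within [-15.60, 57.40].

-25.6, -24.4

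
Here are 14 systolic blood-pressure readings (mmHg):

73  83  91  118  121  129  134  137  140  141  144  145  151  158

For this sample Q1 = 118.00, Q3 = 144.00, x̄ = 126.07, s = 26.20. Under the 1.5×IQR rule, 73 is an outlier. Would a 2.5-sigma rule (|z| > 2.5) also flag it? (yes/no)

z = (73 − 126.07) / 26.20 = -2.03.
|z| = 2.03 ≤ 2.5.

no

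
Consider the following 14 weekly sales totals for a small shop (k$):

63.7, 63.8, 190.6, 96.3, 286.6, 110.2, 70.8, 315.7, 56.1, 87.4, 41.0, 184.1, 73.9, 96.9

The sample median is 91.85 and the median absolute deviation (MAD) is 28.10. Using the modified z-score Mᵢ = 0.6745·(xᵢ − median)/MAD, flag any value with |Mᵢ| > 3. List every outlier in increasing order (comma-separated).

|Mᵢ| > 3 ⇔ |xᵢ − 91.85| > 3·28.10/0.6745 = 124.98.
So outliers lie outside [-33.13, 216.83].
286.6: M = 4.67 → outlier.
315.7: M = 5.37 → outlier.

286.6, 315.7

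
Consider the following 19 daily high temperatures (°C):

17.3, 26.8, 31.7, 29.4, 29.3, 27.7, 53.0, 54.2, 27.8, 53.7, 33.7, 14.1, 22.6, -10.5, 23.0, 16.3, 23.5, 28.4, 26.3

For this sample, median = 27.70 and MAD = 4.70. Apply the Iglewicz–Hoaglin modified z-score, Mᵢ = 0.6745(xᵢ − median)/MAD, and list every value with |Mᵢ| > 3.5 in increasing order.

|Mᵢ| > 3.5 ⇔ |xᵢ − 27.70| > 3.5·4.70/0.6745 = 24.39.
So outliers lie outside [3.31, 52.09].
-10.5: M = -5.48 → outlier.
53.0: M = 3.63 → outlier.
53.7: M = 3.73 → outlier.
54.2: M = 3.80 → outlier.

-10.5, 53.0, 53.7, 54.2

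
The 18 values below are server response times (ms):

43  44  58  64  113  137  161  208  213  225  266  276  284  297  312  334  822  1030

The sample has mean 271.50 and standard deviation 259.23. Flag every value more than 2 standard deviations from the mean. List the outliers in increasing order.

Cutoffs at x̄ ± 2s: 271.50 ± 2·259.23 = [-246.96, 789.96].
822: z = 2.12, |z| > 2 → outlier.
1030: z = 2.93, |z| > 2 → outlier.
Every other value lies within [-246.96, 789.96].

822, 1030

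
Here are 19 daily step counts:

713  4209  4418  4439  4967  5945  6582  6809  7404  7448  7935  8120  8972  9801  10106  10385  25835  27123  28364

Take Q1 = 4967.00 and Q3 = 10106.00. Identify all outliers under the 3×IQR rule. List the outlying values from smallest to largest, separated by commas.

IQR = Q3 − Q1 = 10106.00 − 4967.00 = 5139.00.
Lower fence = Q1 − 3·IQR = 4967.00 − 15417.00 = -10450.00.
Upper fence = Q3 + 3·IQR = 10106.00 + 15417.00 = 25523.00.
25835 > 25523.00 → outlier.
27123 > 25523.00 → outlier.
28364 > 25523.00 → outlier.
All remaining values lie within [-10450.00, 25523.00].

25835, 27123, 28364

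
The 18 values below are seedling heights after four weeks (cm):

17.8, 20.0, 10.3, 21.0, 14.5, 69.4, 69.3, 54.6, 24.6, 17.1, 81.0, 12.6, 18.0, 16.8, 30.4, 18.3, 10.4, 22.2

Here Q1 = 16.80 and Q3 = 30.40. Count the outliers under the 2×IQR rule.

3

IQR = 13.60; fences at 16.80 − 27.20 = -10.40 and 30.40 + 27.20 = 57.60.
Outside the cutoffs: 69.3, 69.4, 81.0.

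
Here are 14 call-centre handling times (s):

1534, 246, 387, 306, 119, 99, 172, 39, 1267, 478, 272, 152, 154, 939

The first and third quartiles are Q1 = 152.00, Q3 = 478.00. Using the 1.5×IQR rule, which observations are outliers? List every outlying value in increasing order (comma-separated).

IQR = Q3 − Q1 = 478.00 − 152.00 = 326.00.
Lower fence = Q1 − 1.5·IQR = 152.00 − 489.00 = -337.00.
Upper fence = Q3 + 1.5·IQR = 478.00 + 489.00 = 967.00.
1267 > 967.00 → outlier.
1534 > 967.00 → outlier.
All remaining values lie within [-337.00, 967.00].

1267, 1534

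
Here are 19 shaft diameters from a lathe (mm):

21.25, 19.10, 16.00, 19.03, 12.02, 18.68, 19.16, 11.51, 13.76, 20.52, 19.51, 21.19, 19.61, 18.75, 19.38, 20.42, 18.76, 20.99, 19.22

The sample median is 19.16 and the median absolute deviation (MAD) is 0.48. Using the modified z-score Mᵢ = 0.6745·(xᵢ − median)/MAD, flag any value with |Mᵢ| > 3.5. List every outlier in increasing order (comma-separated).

11.51, 12.02, 13.76, 16.00

|Mᵢ| > 3.5 ⇔ |xᵢ − 19.16| > 3.5·0.48/0.6745 = 2.49.
So outliers lie outside [16.67, 21.65].
11.51: M = -10.75 → outlier.
12.02: M = -10.03 → outlier.
13.76: M = -7.59 → outlier.
16.00: M = -4.44 → outlier.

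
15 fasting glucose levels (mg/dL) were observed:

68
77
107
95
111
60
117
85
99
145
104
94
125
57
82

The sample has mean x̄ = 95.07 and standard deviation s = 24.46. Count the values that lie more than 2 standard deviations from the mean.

1

Cutoffs: x̄ ± 2s = [46.15, 143.99].
Outside the cutoffs: 145.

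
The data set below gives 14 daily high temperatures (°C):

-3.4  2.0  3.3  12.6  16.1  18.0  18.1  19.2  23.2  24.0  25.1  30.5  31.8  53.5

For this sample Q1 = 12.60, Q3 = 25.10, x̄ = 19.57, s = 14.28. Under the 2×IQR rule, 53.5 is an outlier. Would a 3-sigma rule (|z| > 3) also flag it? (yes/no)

no

z = (53.5 − 19.57) / 14.28 = 2.38.
|z| = 2.38 ≤ 3.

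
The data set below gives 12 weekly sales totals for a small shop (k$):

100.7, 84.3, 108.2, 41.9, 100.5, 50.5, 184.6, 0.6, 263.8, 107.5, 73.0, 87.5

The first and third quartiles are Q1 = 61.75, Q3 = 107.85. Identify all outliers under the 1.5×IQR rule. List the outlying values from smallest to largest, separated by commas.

184.6, 263.8

IQR = Q3 − Q1 = 107.85 − 61.75 = 46.10.
Lower fence = Q1 − 1.5·IQR = 61.75 − 69.15 = -7.40.
Upper fence = Q3 + 1.5·IQR = 107.85 + 69.15 = 177.00.
184.6 > 177.00 → outlier.
263.8 > 177.00 → outlier.
All remaining values lie within [-7.40, 177.00].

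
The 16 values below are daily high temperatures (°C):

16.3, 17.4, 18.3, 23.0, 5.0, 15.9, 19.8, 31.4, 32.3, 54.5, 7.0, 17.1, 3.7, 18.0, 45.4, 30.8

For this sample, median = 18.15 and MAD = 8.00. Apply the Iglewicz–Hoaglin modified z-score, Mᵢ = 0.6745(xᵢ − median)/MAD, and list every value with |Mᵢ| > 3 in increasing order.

54.5

|Mᵢ| > 3 ⇔ |xᵢ − 18.15| > 3·8.00/0.6745 = 35.58.
So outliers lie outside [-17.43, 53.73].
54.5: M = 3.06 → outlier.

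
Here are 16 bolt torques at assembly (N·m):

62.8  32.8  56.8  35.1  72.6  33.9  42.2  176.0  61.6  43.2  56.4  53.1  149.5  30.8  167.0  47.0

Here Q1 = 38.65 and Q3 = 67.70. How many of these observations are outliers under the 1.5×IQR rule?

IQR = 29.05; fences at 38.65 − 43.575 = -4.925 and 67.70 + 43.575 = 111.275.
Outside the cutoffs: 149.5, 167.0, 176.0.

3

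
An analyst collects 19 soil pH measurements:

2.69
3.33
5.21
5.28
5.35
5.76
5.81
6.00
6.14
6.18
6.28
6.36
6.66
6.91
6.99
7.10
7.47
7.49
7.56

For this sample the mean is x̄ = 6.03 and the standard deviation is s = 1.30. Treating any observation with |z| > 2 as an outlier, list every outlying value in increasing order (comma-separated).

Cutoffs at x̄ ± 2s: 6.03 ± 2·1.30 = [3.43, 8.63].
2.69: z = -2.57, |z| > 2 → outlier.
3.33: z = -2.08, |z| > 2 → outlier.
Every other value lies within [3.43, 8.63].

2.69, 3.33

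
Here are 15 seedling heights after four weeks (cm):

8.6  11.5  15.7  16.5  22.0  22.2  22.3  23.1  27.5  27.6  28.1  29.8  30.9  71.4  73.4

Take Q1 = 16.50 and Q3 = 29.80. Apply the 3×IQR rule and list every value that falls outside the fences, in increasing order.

IQR = Q3 − Q1 = 29.80 − 16.50 = 13.30.
Lower fence = Q1 − 3·IQR = 16.50 − 39.90 = -23.40.
Upper fence = Q3 + 3·IQR = 29.80 + 39.90 = 69.70.
71.4 > 69.70 → outlier.
73.4 > 69.70 → outlier.
All remaining values lie within [-23.40, 69.70].

71.4, 73.4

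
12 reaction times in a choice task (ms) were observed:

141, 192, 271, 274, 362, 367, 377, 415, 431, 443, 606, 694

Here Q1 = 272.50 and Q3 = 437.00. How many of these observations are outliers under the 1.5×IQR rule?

IQR = 164.50; fences at 272.50 − 246.75 = 25.75 and 437.00 + 246.75 = 683.75.
Outside the cutoffs: 694.

1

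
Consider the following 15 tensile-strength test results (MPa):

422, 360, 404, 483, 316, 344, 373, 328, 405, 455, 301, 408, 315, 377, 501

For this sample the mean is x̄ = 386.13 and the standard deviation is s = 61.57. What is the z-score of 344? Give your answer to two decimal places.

-0.68

z = (344 − 386.13) / 61.57 = -0.68.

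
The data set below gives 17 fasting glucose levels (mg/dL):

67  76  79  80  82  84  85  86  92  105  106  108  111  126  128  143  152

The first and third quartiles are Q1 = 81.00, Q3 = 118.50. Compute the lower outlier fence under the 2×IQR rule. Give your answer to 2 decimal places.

IQR = Q3 − Q1 = 118.50 − 81.00 = 37.50.
Lower fence = Q1 − 2·IQR = 81.00 − 75.00 = 6.00.
Upper fence = Q3 + 2·IQR = 118.50 + 75.00 = 193.50.

6.00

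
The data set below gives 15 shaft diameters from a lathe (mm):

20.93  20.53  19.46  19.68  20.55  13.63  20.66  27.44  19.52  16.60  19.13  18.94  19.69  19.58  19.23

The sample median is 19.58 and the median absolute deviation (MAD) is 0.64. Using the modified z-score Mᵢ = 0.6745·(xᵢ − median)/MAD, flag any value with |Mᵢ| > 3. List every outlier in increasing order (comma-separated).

13.63, 16.60, 27.44

|Mᵢ| > 3 ⇔ |xᵢ − 19.58| > 3·0.64/0.6745 = 2.85.
So outliers lie outside [16.73, 22.43].
13.63: M = -6.27 → outlier.
16.60: M = -3.14 → outlier.
27.44: M = 8.28 → outlier.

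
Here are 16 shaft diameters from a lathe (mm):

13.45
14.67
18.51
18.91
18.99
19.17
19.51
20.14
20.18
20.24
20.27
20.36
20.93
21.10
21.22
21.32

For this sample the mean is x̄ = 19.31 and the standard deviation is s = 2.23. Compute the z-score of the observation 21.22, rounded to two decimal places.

z = (21.22 − 19.31) / 2.23 = 0.86.

0.86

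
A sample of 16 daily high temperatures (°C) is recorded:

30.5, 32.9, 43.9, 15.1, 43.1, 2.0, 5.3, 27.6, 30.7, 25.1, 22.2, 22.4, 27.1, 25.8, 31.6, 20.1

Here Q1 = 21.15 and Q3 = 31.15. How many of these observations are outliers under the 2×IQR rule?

IQR = 10.00; fences at 21.15 − 20.00 = 1.15 and 31.15 + 20.00 = 51.15.
Every value lies within the cutoffs.

0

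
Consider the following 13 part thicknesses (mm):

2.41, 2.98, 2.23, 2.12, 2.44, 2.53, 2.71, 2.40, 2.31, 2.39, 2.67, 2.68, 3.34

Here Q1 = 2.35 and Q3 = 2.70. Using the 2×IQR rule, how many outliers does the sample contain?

IQR = 0.35; fences at 2.35 − 0.70 = 1.65 and 2.70 + 0.70 = 3.40.
Every value lies within the cutoffs.

0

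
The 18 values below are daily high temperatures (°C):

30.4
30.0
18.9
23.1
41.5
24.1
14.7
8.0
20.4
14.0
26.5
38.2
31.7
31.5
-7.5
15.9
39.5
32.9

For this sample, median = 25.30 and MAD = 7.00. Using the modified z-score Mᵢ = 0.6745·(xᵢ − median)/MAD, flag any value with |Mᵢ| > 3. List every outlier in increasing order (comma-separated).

|Mᵢ| > 3 ⇔ |xᵢ − 25.30| > 3·7.00/0.6745 = 31.13.
So outliers lie outside [-5.83, 56.43].
-7.5: M = -3.16 → outlier.

-7.5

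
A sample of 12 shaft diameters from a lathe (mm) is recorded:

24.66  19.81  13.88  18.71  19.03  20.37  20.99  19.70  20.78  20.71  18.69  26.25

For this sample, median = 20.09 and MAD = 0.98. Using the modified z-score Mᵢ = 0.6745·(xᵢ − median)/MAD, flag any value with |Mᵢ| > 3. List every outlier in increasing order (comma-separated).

13.88, 24.66, 26.25

|Mᵢ| > 3 ⇔ |xᵢ − 20.09| > 3·0.98/0.6745 = 4.36.
So outliers lie outside [15.73, 24.45].
13.88: M = -4.27 → outlier.
24.66: M = 3.15 → outlier.
26.25: M = 4.24 → outlier.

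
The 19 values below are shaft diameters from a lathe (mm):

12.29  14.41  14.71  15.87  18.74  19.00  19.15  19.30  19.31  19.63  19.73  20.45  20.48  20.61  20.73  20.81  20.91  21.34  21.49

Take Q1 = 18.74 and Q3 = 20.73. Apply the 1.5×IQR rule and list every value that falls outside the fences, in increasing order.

IQR = Q3 − Q1 = 20.73 − 18.74 = 1.99.
Lower fence = Q1 − 1.5·IQR = 18.74 − 2.985 = 15.755.
Upper fence = Q3 + 1.5·IQR = 20.73 + 2.985 = 23.715.
12.29 < 15.755 → outlier.
14.41 < 15.755 → outlier.
14.71 < 15.755 → outlier.
All remaining values lie within [15.755, 23.715].

12.29, 14.41, 14.71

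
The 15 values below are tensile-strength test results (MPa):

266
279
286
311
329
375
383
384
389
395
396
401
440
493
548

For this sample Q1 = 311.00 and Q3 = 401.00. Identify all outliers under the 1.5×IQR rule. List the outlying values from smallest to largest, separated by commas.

548

IQR = Q3 − Q1 = 401.00 − 311.00 = 90.00.
Lower fence = Q1 − 1.5·IQR = 311.00 − 135.00 = 176.00.
Upper fence = Q3 + 1.5·IQR = 401.00 + 135.00 = 536.00.
548 > 536.00 → outlier.
All remaining values lie within [176.00, 536.00].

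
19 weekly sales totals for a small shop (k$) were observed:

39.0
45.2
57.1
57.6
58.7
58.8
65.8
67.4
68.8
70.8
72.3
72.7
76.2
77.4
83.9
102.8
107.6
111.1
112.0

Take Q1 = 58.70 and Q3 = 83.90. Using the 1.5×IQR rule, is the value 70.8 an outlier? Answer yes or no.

no

IQR = Q3 − Q1 = 83.90 − 58.70 = 25.20.
Lower fence = Q1 − 1.5·IQR = 58.70 − 37.80 = 20.90.
Upper fence = Q3 + 1.5·IQR = 83.90 + 37.80 = 121.70.
70.8 lies within [20.90, 121.70].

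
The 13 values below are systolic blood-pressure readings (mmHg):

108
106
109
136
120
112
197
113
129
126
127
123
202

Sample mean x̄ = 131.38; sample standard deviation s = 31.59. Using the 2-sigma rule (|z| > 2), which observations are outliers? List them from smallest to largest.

197, 202

Cutoffs at x̄ ± 2s: 131.38 ± 2·31.59 = [68.20, 194.56].
197: z = 2.08, |z| > 2 → outlier.
202: z = 2.24, |z| > 2 → outlier.
Every other value lies within [68.20, 194.56].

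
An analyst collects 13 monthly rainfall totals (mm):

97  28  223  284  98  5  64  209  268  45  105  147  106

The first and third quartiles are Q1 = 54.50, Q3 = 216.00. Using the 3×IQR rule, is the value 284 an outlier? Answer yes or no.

no

IQR = Q3 − Q1 = 216.00 − 54.50 = 161.50.
Lower fence = Q1 − 3·IQR = 54.50 − 484.50 = -430.00.
Upper fence = Q3 + 3·IQR = 216.00 + 484.50 = 700.50.
284 lies within [-430.00, 700.50].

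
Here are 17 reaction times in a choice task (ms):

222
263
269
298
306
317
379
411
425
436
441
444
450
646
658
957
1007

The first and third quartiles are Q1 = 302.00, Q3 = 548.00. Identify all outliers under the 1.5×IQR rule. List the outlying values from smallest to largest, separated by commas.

957, 1007

IQR = Q3 − Q1 = 548.00 − 302.00 = 246.00.
Lower fence = Q1 − 1.5·IQR = 302.00 − 369.00 = -67.00.
Upper fence = Q3 + 1.5·IQR = 548.00 + 369.00 = 917.00.
957 > 917.00 → outlier.
1007 > 917.00 → outlier.
All remaining values lie within [-67.00, 917.00].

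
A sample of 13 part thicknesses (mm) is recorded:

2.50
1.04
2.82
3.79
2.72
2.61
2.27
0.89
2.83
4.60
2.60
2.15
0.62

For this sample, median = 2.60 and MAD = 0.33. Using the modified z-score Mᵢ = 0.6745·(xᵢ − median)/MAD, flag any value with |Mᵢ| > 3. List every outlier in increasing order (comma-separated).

|Mᵢ| > 3 ⇔ |xᵢ − 2.60| > 3·0.33/0.6745 = 1.47.
So outliers lie outside [1.13, 4.07].
0.62: M = -4.05 → outlier.
0.89: M = -3.50 → outlier.
1.04: M = -3.19 → outlier.
4.60: M = 4.09 → outlier.

0.62, 0.89, 1.04, 4.60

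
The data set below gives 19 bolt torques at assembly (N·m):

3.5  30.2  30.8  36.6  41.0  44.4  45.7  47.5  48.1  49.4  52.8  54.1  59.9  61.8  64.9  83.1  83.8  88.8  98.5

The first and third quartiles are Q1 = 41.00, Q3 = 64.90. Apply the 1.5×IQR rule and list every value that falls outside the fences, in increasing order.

3.5

IQR = Q3 − Q1 = 64.90 − 41.00 = 23.90.
Lower fence = Q1 − 1.5·IQR = 41.00 − 35.85 = 5.15.
Upper fence = Q3 + 1.5·IQR = 64.90 + 35.85 = 100.75.
3.5 < 5.15 → outlier.
All remaining values lie within [5.15, 100.75].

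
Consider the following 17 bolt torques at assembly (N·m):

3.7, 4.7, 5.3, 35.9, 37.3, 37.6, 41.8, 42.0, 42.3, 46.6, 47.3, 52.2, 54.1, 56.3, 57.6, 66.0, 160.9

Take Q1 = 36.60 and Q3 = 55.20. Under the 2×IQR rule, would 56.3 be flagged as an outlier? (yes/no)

no

IQR = Q3 − Q1 = 55.20 − 36.60 = 18.60.
Lower fence = Q1 − 2·IQR = 36.60 − 37.20 = -0.60.
Upper fence = Q3 + 2·IQR = 55.20 + 37.20 = 92.40.
56.3 lies within [-0.60, 92.40].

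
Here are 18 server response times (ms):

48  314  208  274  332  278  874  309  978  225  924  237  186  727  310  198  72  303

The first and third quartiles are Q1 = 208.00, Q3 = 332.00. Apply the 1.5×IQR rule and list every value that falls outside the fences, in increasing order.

IQR = Q3 − Q1 = 332.00 − 208.00 = 124.00.
Lower fence = Q1 − 1.5·IQR = 208.00 − 186.00 = 22.00.
Upper fence = Q3 + 1.5·IQR = 332.00 + 186.00 = 518.00.
727 > 518.00 → outlier.
874 > 518.00 → outlier.
924 > 518.00 → outlier.
978 > 518.00 → outlier.
All remaining values lie within [22.00, 518.00].

727, 874, 924, 978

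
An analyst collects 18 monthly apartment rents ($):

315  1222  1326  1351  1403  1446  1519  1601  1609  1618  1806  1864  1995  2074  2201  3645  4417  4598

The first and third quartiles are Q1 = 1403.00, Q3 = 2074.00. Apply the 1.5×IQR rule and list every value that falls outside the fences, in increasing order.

IQR = Q3 − Q1 = 2074.00 − 1403.00 = 671.00.
Lower fence = Q1 − 1.5·IQR = 1403.00 − 1006.50 = 396.50.
Upper fence = Q3 + 1.5·IQR = 2074.00 + 1006.50 = 3080.50.
315 < 396.50 → outlier.
3645 > 3080.50 → outlier.
4417 > 3080.50 → outlier.
4598 > 3080.50 → outlier.
All remaining values lie within [396.50, 3080.50].

315, 3645, 4417, 4598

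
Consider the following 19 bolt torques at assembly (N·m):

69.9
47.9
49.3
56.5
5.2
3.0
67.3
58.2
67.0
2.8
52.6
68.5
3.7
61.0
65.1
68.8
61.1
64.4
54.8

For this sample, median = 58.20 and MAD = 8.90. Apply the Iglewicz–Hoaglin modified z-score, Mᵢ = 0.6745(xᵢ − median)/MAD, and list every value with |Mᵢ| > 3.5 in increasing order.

|Mᵢ| > 3.5 ⇔ |xᵢ − 58.20| > 3.5·8.90/0.6745 = 46.18.
So outliers lie outside [12.02, 104.38].
2.8: M = -4.20 → outlier.
3.0: M = -4.18 → outlier.
3.7: M = -4.13 → outlier.
5.2: M = -4.02 → outlier.

2.8, 3.0, 3.7, 5.2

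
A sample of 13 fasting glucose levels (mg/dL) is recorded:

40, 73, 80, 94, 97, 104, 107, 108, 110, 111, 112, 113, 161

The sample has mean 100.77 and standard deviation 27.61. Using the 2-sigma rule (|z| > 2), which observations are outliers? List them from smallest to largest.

Cutoffs at x̄ ± 2s: 100.77 ± 2·27.61 = [45.55, 155.99].
40: z = -2.20, |z| > 2 → outlier.
161: z = 2.18, |z| > 2 → outlier.
Every other value lies within [45.55, 155.99].

40, 161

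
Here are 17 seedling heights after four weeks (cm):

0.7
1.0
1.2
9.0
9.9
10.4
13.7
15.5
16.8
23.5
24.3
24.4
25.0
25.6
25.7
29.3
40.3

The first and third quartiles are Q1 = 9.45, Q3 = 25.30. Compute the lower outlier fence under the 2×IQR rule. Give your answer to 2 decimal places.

IQR = Q3 − Q1 = 25.30 − 9.45 = 15.85.
Lower fence = Q1 − 2·IQR = 9.45 − 31.70 = -22.25.
Upper fence = Q3 + 2·IQR = 25.30 + 31.70 = 57.00.

-22.25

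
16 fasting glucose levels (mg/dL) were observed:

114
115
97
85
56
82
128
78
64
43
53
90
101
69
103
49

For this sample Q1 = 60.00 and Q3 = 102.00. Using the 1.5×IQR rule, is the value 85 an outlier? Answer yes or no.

no

IQR = Q3 − Q1 = 102.00 − 60.00 = 42.00.
Lower fence = Q1 − 1.5·IQR = 60.00 − 63.00 = -3.00.
Upper fence = Q3 + 1.5·IQR = 102.00 + 63.00 = 165.00.
85 lies within [-3.00, 165.00].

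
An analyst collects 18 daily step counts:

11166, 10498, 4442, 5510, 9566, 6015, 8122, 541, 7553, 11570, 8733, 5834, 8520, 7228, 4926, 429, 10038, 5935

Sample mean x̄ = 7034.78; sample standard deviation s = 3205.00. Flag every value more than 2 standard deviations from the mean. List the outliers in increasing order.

Cutoffs at x̄ ± 2s: 7034.78 ± 2·3205.00 = [624.78, 13444.78].
429: z = -2.06, |z| > 2 → outlier.
541: z = -2.03, |z| > 2 → outlier.
Every other value lies within [624.78, 13444.78].

429, 541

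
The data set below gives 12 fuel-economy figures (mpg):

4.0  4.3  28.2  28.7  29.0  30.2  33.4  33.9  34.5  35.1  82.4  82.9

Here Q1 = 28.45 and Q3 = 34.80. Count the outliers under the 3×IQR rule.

IQR = 6.35; fences at 28.45 − 19.05 = 9.40 and 34.80 + 19.05 = 53.85.
Outside the cutoffs: 4.0, 4.3, 82.4, 82.9.

4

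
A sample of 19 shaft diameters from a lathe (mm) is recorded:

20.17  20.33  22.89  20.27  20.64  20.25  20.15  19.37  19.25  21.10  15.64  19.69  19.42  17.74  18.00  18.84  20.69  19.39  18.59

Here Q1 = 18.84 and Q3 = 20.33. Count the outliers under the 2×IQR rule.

1

IQR = 1.49; fences at 18.84 − 2.98 = 15.86 and 20.33 + 2.98 = 23.31.
Outside the cutoffs: 15.64.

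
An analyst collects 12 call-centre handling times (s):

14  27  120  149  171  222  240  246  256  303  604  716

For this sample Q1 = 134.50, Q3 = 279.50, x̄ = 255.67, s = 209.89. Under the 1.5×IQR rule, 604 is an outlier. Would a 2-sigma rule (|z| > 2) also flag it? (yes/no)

no

z = (604 − 255.67) / 209.89 = 1.66.
|z| = 1.66 ≤ 2.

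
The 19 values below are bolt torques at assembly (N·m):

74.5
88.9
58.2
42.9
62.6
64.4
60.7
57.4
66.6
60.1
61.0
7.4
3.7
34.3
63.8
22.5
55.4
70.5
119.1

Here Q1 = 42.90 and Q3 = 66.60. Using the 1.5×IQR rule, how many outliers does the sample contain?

2

IQR = 23.70; fences at 42.90 − 35.55 = 7.35 and 66.60 + 35.55 = 102.15.
Outside the cutoffs: 3.7, 119.1.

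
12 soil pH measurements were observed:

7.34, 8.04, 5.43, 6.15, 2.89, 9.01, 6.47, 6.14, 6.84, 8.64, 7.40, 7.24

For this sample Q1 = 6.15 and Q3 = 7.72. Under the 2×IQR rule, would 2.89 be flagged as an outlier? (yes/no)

yes

IQR = Q3 − Q1 = 7.72 − 6.15 = 1.57.
Lower fence = Q1 − 2·IQR = 6.15 − 3.14 = 3.01.
Upper fence = Q3 + 2·IQR = 7.72 + 3.14 = 10.86.
2.89 lies below the lower fence.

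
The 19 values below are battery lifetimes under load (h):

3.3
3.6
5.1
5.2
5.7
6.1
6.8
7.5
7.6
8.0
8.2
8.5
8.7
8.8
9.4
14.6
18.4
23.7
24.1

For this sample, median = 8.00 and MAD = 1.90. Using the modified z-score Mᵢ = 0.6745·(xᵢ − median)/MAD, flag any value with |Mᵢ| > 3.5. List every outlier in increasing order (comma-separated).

18.4, 23.7, 24.1

|Mᵢ| > 3.5 ⇔ |xᵢ − 8.00| > 3.5·1.90/0.6745 = 9.86.
So outliers lie outside [-1.86, 17.86].
18.4: M = 3.69 → outlier.
23.7: M = 5.57 → outlier.
24.1: M = 5.72 → outlier.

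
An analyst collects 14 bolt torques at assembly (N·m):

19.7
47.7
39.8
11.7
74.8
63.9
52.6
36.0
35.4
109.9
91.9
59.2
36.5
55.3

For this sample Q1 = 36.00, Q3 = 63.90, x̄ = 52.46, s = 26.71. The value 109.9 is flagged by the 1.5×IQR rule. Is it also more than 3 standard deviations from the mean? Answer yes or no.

z = (109.9 − 52.46) / 26.71 = 2.15.
|z| = 2.15 ≤ 3.

no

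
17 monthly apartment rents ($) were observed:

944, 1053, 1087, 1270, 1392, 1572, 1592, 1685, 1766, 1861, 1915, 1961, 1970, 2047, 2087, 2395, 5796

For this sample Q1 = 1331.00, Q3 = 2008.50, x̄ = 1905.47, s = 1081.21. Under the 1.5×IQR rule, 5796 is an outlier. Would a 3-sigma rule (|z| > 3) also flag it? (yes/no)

yes

z = (5796 − 1905.47) / 1081.21 = 3.60.
|z| = 3.60 > 3.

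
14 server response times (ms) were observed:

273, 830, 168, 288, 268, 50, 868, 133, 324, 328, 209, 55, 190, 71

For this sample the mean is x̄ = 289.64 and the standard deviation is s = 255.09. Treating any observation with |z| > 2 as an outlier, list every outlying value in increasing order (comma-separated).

830, 868

Cutoffs at x̄ ± 2s: 289.64 ± 2·255.09 = [-220.54, 799.82].
830: z = 2.12, |z| > 2 → outlier.
868: z = 2.27, |z| > 2 → outlier.
Every other value lies within [-220.54, 799.82].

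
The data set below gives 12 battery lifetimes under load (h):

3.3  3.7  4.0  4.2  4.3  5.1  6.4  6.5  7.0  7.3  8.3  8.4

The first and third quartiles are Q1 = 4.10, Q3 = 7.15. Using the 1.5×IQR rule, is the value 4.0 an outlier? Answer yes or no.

IQR = Q3 − Q1 = 7.15 − 4.10 = 3.05.
Lower fence = Q1 − 1.5·IQR = 4.10 − 4.575 = -0.475.
Upper fence = Q3 + 1.5·IQR = 7.15 + 4.575 = 11.725.
4.0 lies within [-0.475, 11.725].

no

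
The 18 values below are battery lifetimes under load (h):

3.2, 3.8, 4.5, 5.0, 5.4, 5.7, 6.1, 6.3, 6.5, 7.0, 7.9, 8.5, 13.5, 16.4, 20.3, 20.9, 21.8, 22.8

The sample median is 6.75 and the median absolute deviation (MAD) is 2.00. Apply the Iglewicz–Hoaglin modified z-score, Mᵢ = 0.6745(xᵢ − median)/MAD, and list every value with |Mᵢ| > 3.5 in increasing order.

|Mᵢ| > 3.5 ⇔ |xᵢ − 6.75| > 3.5·2.00/0.6745 = 10.38.
So outliers lie outside [-3.63, 17.13].
20.3: M = 4.57 → outlier.
20.9: M = 4.77 → outlier.
21.8: M = 5.08 → outlier.
22.8: M = 5.41 → outlier.

20.3, 20.9, 21.8, 22.8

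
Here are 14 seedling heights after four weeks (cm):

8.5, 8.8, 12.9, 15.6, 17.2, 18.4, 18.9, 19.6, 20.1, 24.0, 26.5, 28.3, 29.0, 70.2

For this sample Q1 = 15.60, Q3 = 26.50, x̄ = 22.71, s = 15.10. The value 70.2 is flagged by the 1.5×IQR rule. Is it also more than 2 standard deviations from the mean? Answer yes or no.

yes

z = (70.2 − 22.71) / 15.10 = 3.15.
|z| = 3.15 > 2.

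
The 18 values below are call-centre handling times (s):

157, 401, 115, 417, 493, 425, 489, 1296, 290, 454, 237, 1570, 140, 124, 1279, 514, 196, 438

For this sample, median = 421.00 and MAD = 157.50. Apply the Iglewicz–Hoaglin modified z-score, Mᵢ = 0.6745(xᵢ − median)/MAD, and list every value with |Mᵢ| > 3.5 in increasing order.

1279, 1296, 1570

|Mᵢ| > 3.5 ⇔ |xᵢ − 421.00| > 3.5·157.50/0.6745 = 817.27.
So outliers lie outside [-396.27, 1238.27].
1279: M = 3.67 → outlier.
1296: M = 3.75 → outlier.
1570: M = 4.92 → outlier.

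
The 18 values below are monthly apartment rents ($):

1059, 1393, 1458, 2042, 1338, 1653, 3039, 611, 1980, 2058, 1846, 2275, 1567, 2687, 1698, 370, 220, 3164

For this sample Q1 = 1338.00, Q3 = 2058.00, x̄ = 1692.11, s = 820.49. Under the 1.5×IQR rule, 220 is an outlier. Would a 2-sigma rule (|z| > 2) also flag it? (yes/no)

no

z = (220 − 1692.11) / 820.49 = -1.79.
|z| = 1.79 ≤ 2.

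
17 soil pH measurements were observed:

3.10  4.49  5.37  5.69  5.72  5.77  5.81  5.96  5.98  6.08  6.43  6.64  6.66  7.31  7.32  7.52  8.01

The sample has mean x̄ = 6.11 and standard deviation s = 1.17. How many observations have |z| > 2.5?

Cutoffs: x̄ ± 2.5s = [3.185, 9.035].
Outside the cutoffs: 3.10.

1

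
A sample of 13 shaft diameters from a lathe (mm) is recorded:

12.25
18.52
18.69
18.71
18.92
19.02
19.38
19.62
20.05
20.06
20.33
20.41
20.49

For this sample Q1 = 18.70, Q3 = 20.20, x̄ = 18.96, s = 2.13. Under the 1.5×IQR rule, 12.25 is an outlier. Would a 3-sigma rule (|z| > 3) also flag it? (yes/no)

z = (12.25 − 18.96) / 2.13 = -3.15.
|z| = 3.15 > 3.

yes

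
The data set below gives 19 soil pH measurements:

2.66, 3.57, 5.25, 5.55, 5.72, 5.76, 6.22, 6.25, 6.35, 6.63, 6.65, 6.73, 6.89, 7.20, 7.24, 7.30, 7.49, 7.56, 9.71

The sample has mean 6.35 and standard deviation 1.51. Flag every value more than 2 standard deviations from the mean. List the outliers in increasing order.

Cutoffs at x̄ ± 2s: 6.35 ± 2·1.51 = [3.33, 9.37].
2.66: z = -2.44, |z| > 2 → outlier.
9.71: z = 2.23, |z| > 2 → outlier.
Every other value lies within [3.33, 9.37].

2.66, 9.71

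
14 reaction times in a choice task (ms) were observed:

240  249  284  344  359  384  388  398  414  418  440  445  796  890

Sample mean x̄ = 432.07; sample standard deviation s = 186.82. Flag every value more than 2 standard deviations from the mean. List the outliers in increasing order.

Cutoffs at x̄ ± 2s: 432.07 ± 2·186.82 = [58.43, 805.71].
890: z = 2.45, |z| > 2 → outlier.
Every other value lies within [58.43, 805.71].

890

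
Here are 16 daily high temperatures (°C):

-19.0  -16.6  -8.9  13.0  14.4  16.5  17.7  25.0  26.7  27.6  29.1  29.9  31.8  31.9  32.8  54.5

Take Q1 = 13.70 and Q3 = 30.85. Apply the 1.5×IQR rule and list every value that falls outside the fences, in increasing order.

IQR = Q3 − Q1 = 30.85 − 13.70 = 17.15.
Lower fence = Q1 − 1.5·IQR = 13.70 − 25.725 = -12.025.
Upper fence = Q3 + 1.5·IQR = 30.85 + 25.725 = 56.575.
-19.0 < -12.025 → outlier.
-16.6 < -12.025 → outlier.
All remaining values lie within [-12.025, 56.575].

-19.0, -16.6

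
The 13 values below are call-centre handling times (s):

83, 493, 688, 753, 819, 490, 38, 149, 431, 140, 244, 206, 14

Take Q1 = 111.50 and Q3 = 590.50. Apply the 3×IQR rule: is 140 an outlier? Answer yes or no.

no

IQR = Q3 − Q1 = 590.50 − 111.50 = 479.00.
Lower fence = Q1 − 3·IQR = 111.50 − 1437.00 = -1325.50.
Upper fence = Q3 + 3·IQR = 590.50 + 1437.00 = 2027.50.
140 lies within [-1325.50, 2027.50].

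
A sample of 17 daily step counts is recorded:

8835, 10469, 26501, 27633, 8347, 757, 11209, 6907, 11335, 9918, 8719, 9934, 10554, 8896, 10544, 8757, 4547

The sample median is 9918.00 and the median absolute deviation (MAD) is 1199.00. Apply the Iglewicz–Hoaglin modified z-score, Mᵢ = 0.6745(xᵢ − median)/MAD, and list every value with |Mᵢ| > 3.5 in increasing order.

|Mᵢ| > 3.5 ⇔ |xᵢ − 9918.00| > 3.5·1199.00/0.6745 = 6221.65.
So outliers lie outside [3696.35, 16139.65].
757: M = -5.15 → outlier.
26501: M = 9.33 → outlier.
27633: M = 9.97 → outlier.

757, 26501, 27633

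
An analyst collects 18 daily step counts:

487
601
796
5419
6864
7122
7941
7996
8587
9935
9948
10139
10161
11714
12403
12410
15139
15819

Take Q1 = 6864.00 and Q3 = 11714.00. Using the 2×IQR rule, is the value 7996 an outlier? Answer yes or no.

IQR = Q3 − Q1 = 11714.00 − 6864.00 = 4850.00.
Lower fence = Q1 − 2·IQR = 6864.00 − 9700.00 = -2836.00.
Upper fence = Q3 + 2·IQR = 11714.00 + 9700.00 = 21414.00.
7996 lies within [-2836.00, 21414.00].

no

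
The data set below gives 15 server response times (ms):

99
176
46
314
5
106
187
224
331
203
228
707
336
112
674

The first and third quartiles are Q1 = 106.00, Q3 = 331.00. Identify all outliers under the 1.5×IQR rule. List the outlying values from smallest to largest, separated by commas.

IQR = Q3 − Q1 = 331.00 − 106.00 = 225.00.
Lower fence = Q1 − 1.5·IQR = 106.00 − 337.50 = -231.50.
Upper fence = Q3 + 1.5·IQR = 331.00 + 337.50 = 668.50.
674 > 668.50 → outlier.
707 > 668.50 → outlier.
All remaining values lie within [-231.50, 668.50].

674, 707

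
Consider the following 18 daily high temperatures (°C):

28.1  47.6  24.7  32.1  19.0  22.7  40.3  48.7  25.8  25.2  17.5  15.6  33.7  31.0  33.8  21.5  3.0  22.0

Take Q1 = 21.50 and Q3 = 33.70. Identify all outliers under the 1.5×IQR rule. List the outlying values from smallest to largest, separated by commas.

3.0

IQR = Q3 − Q1 = 33.70 − 21.50 = 12.20.
Lower fence = Q1 − 1.5·IQR = 21.50 − 18.30 = 3.20.
Upper fence = Q3 + 1.5·IQR = 33.70 + 18.30 = 52.00.
3.0 < 3.20 → outlier.
All remaining values lie within [3.20, 52.00].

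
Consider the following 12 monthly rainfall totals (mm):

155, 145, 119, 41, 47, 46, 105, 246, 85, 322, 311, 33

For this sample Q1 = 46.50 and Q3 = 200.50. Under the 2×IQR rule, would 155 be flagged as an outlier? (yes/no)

IQR = Q3 − Q1 = 200.50 − 46.50 = 154.00.
Lower fence = Q1 − 2·IQR = 46.50 − 308.00 = -261.50.
Upper fence = Q3 + 2·IQR = 200.50 + 308.00 = 508.50.
155 lies within [-261.50, 508.50].

no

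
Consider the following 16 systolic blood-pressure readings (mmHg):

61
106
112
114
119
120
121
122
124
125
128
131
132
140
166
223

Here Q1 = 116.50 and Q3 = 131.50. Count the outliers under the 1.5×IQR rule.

IQR = 15.00; fences at 116.50 − 22.50 = 94.00 and 131.50 + 22.50 = 154.00.
Outside the cutoffs: 61, 166, 223.

3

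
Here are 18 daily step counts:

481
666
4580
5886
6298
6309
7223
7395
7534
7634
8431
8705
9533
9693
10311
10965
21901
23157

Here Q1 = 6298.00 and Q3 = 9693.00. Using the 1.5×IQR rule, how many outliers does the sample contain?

4

IQR = 3395.00; fences at 6298.00 − 5092.50 = 1205.50 and 9693.00 + 5092.50 = 14785.50.
Outside the cutoffs: 481, 666, 21901, 23157.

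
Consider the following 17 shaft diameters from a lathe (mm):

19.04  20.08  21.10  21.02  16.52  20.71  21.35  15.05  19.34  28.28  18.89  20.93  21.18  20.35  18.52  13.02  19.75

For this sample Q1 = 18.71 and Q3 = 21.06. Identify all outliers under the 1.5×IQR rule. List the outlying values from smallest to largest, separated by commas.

IQR = Q3 − Q1 = 21.06 − 18.71 = 2.35.
Lower fence = Q1 − 1.5·IQR = 18.71 − 3.525 = 15.185.
Upper fence = Q3 + 1.5·IQR = 21.06 + 3.525 = 24.585.
13.02 < 15.185 → outlier.
15.05 < 15.185 → outlier.
28.28 > 24.585 → outlier.
All remaining values lie within [15.185, 24.585].

13.02, 15.05, 28.28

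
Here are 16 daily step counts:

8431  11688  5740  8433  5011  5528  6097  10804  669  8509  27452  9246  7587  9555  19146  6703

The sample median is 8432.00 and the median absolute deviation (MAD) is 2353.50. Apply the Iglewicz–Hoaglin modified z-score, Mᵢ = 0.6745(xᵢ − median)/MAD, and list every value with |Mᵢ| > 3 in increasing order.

|Mᵢ| > 3 ⇔ |xᵢ − 8432.00| > 3·2353.50/0.6745 = 10467.75.
So outliers lie outside [-2035.75, 18899.75].
19146: M = 3.07 → outlier.
27452: M = 5.45 → outlier.

19146, 27452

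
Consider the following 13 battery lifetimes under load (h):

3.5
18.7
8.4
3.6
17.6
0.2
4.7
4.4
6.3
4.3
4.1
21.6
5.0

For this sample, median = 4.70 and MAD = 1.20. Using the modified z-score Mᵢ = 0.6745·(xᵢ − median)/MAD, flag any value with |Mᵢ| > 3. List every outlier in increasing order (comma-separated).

|Mᵢ| > 3 ⇔ |xᵢ − 4.70| > 3·1.20/0.6745 = 5.34.
So outliers lie outside [-0.64, 10.04].
17.6: M = 7.25 → outlier.
18.7: M = 7.87 → outlier.
21.6: M = 9.50 → outlier.

17.6, 18.7, 21.6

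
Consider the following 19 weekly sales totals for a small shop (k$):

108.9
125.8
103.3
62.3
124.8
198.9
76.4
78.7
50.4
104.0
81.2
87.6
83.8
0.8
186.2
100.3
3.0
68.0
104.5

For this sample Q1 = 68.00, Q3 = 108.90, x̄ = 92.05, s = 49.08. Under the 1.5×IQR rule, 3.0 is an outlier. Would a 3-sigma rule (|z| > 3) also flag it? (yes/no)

no

z = (3.0 − 92.05) / 49.08 = -1.81.
|z| = 1.81 ≤ 3.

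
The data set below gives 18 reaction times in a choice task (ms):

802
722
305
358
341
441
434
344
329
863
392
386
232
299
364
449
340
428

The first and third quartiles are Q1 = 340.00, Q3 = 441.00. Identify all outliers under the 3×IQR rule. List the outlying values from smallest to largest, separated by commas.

IQR = Q3 − Q1 = 441.00 − 340.00 = 101.00.
Lower fence = Q1 − 3·IQR = 340.00 − 303.00 = 37.00.
Upper fence = Q3 + 3·IQR = 441.00 + 303.00 = 744.00.
802 > 744.00 → outlier.
863 > 744.00 → outlier.
All remaining values lie within [37.00, 744.00].

802, 863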